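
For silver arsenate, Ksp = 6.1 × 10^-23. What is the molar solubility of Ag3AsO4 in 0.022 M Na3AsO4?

Ag3AsO4(s) <=> 3 Ag^+ + AsO4^3-
Ksp = [Ag^+]^3[AsO4^3-]
Let s be the molar solubility in this solution. [Ag^+] = 3s, [AsO4^3-] = 0.022 + s ≈ 0.022 (common-ion effect: AsO4^3- is already 0.022 M).
Ksp ≈ (3s)^3 × 0.022
s = 4.7 × 10^-8 M
Check: s = 4.7 × 10^-8 ≪ 0.022, so the approximation is valid.

s ≈ 4.7 × 10^-8 M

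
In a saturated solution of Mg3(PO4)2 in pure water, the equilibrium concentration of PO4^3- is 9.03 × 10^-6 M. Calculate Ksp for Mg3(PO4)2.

Ksp ≈ 2.03e-25

Mg3(PO4)2(s) <=> 3 Mg^2+ + 2 PO4^3-
Stoichiometry gives [Mg^2+] = (3/2)[PO4^3-] = 1.355 × 10^-5 M.
Ksp = [Mg^2+]^3[PO4^3-]^2
Ksp = (1.355 × 10^-5)^3 × (9.03 × 10^-6)^2 = 2.03 × 10^-25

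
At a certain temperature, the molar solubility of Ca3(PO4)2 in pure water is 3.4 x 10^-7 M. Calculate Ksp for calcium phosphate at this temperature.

Ca3(PO4)2(s) ⇌ 3 Ca^2+ + 2 PO4^3-
With molar solubility s: [Ca^2+] = 3s, [PO4^3-] = 2s.
Ksp = [Ca^2+]^3[PO4^3-]^2
Ksp = (3s)^3(2s)^2 = 108s^5
Ksp = 108 × (3.4 × 10^-7)^5 = 4.9 × 10^-31

Ksp = 4.9 x 10^-31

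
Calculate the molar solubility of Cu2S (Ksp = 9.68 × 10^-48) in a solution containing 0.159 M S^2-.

s ≈ 3.90 × 10^-24 M

Cu2S(s) ⇌ 2 Cu^+(aq) + S^2-(aq)
Ksp = [Cu^+]^2[S^2-]
If s mol/L dissolves here, [Cu^+] = 2s, [S^2-] = 0.159 + s ≈ 0.159 (common-ion effect: S^2- is already 0.159 M).
Ksp ≈ (2s)^2 × 0.159
s = 3.90 × 10^-24 M
Check: s = 3.9 × 10^-24 ≪ 0.159, so the approximation is valid.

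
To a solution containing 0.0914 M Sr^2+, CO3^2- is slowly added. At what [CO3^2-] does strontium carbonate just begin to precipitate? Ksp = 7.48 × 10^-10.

SrCO3(s) ⇌ Sr^2+ + CO3^2-
Ksp = [Sr^2+][CO3^2-]
Precipitation begins when Q = Ksp. With [Sr^2+] = 0.0914 M:
7.48 × 10^-10 = (0.0914) × [CO3^2-]
[CO3^2-] = (7.48 × 10^-10 / 9.14 × 10^-2) = 8.18 × 10^-9 M

[CO3^2-] = 8.18 x 10^-9 M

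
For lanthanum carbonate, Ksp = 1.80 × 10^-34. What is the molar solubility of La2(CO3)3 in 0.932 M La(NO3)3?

s ≈ 1.97 × 10^-12 M

La2(CO3)3(s) <=> 2 La^3+(aq) + 3 CO3^2-(aq)
Ksp = [La^3+]^2[CO3^2-]^3
If s mol/L dissolves here, [La^3+] = 0.932 + 2s ≈ 0.932, [CO3^2-] = 3s (common-ion effect: La^3+ is already 0.932 M).
Ksp ≈ (0.932)^2 × (3s)^3
s = 1.97 x 10^-12 M
Check: 2s = 3.9 × 10^-12 ≪ 0.932, so the approximation is valid.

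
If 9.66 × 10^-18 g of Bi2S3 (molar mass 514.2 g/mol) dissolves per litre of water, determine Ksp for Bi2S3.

Ksp = 2.53 × 10^-97

Molar solubility s = (9.66 × 10^-18 g/L) / (514.2 g/mol) = 1.879 × 10^-20 M.
Bi2S3(s) ⇌ 2 Bi^3+(aq) + 3 S^2-(aq)
For each mole of Bi2S3 that dissolves: [Bi^3+] = 2s, [S^2-] = 3s.
Ksp = [Bi^3+]^2[S^2-]^3
So Ksp = (2s)^2 × (3s)^3 = 108s^5
Ksp = 108 × (1.879 × 10^-20)^5 = 2.53 x 10^-97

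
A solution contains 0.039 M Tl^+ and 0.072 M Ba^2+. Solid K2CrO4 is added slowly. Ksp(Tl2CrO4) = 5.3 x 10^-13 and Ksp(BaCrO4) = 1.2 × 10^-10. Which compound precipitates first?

Tl2CrO4

Each salt begins to precipitate when Q = Ksp, i.e. when [CrO4^2-] reaches its threshold.
For Tl2CrO4: 5.3 x 10^-13 = (0.039)^2 × [CrO4^2-]  ⇒  [CrO4^2-] = 3.5 × 10^-10 M.
For BaCrO4: 1.2 × 10^-10 = 0.072 × [CrO4^2-]  ⇒  [CrO4^2-] = 1.7 × 10^-9 M.
The salt with the lower threshold [CrO4^2-] precipitates first: Tl2CrO4.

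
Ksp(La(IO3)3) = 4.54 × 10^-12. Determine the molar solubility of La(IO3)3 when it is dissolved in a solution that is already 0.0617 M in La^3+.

La(IO3)3(s) ⇌ La^3+ + 3 IO3^-
Ksp = [La^3+][IO3^-]^3
Let s be the molar solubility in this solution. [La^3+] = 0.0617 + s ≈ 0.0617, [IO3^-] = 3s (Ksp is small, so little additional dissolves).
Ksp ≈ 0.0617 × (3s)^3
s = 1.40 × 10^-4 M
Check: s = 1.4 × 10^-4 ≪ 0.0617, so the approximation is valid.

s = 1.40 × 10^-4 M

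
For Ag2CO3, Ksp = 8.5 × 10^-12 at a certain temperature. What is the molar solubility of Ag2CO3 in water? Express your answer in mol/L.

s ≈ 1.3e-4 M

Ag2CO3(s) <=> 2 Ag^+(aq) + CO3^2-(aq)
Ksp = [Ag^+]^2[CO3^2-]
For each mole of Ag2CO3 that dissolves: [Ag^+] = 2s, [CO3^2-] = s.
Substituting: Ksp = (2s)^2s = 4s^3
s^3 = 8.5 × 10^-12 / 4, so s = 1.3 × 10^-4 M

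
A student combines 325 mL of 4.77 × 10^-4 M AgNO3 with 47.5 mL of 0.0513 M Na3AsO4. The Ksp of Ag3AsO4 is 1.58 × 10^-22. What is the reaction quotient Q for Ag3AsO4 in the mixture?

Q ≈ 4.72 × 10^-13

Total volume = 325 + 47.5 = 372.5 mL.
[Ag^+] = 4.77 × 10^-4 × (325/372.5) = 4.162 × 10^-4 M
[AsO4^3-] = 5.13 × 10^-2 × (47.5/372.5) = 6.542 x 10^-3 M
Ag3AsO4(s) <=> 3 Ag^+(aq) + AsO4^3-(aq), so Q = [Ag^+]^3[AsO4^3-]
Q = (4.162 × 10^-4)^3(6.542 x 10^-3) = 4.72 × 10^-13
Q > Ksp, so Ag3AsO4 will precipitate.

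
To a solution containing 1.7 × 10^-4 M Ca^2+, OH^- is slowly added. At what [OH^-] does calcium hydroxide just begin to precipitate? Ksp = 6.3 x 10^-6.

[OH^-] = 1.9e-1 M

Ca(OH)2(s) ⇌ Ca^2+ + 2 OH^-
Ksp = [Ca^2+][OH^-]^2
Precipitation begins when Q = Ksp. With [Ca^2+] = 1.7 × 10^-4 M:
6.3 x 10^-6 = (1.7 × 10^-4) × [OH^-]^2
[OH^-] = (6.3 x 10^-6 / 1.7 × 10^-4)^(1/2) = 1.9 × 10^-1 M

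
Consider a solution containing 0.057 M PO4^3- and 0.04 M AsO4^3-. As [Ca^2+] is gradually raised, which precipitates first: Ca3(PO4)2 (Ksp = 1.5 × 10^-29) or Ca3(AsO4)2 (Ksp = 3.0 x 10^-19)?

Ca3(PO4)2

Each salt begins to precipitate when Q = Ksp, i.e. when [Ca^2+] reaches its threshold.
For Ca3(PO4)2: 1.5 × 10^-29 = (0.057)^2 × [Ca^2+]^3  ⇒  [Ca^2+] = 1.7 x 10^-9 M.
For Ca3(AsO4)2: 3.0 x 10^-19 = (0.04)^2 × [Ca^2+]^3  ⇒  [Ca^2+] = 5.7 × 10^-6 M.
The salt with the lower threshold [Ca^2+] precipitates first: Ca3(PO4)2.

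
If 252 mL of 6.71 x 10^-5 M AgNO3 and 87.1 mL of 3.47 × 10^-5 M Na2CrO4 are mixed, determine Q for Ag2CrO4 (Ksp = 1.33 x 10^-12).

Q = 2.22 x 10^-14

Total volume = 252 + 87.1 = 339.1 mL.
[Ag^+] = 6.71 x 10^-5 × (252/339.1) = 4.986 × 10^-5 M
[CrO4^2-] = 3.47 × 10^-5 × (87.1/339.1) = 8.913 × 10^-6 M
Ag2CrO4(s) ⇌ 2 Ag^+ + CrO4^2-, so Q = [Ag^+]^2[CrO4^2-]
Q = (4.986 × 10^-5)^2(8.913 × 10^-6) = 2.22 x 10^-14
Q < Ksp, so no precipitate of Ag2CrO4 forms.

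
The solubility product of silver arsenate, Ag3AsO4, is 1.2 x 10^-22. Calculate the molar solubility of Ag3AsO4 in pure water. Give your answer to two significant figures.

s ≈ 1.5e-6 M

Ag3AsO4(s) ⇌ 3 Ag^+(aq) + AsO4^3-(aq)
Ksp = [Ag^+]^3[AsO4^3-]
If s mol/L of Ag3AsO4 dissolves, [Ag^+] = 3s and [AsO4^3-] = s.
So Ksp = (3s)^3 × s = 27s^4
s^4 = 1.2 x 10^-22 / 27, so s = 1.5 × 10^-6 M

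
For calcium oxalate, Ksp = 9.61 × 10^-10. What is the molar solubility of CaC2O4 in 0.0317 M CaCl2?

CaC2O4(s) ⇌ Ca^2+(aq) + C2O4^2-(aq)
Ksp = [Ca^2+][C2O4^2-]
If s mol/L dissolves here, [Ca^2+] = 0.0317 + s ≈ 0.0317, [C2O4^2-] = s (Ksp is small, so little additional dissolves).
Ksp ≈ 0.0317 × s
s = 3.03 × 10^-8 M
Check: s = 3.0 x 10^-8 ≪ 0.0317, so the approximation is valid.

s = 3.03 × 10^-8 M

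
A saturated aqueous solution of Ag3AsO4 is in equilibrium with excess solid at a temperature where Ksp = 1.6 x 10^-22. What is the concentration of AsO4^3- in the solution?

1.6e-6 M

Ag3AsO4(s) ⇌ 3 Ag^+(aq) + AsO4^3-(aq)
Ksp = [Ag^+]^3[AsO4^3-]
If s mol/L of Ag3AsO4 dissolves, [Ag^+] = 3s and [AsO4^3-] = s.
Ksp = (3s)^3s = 27s^4
s^4 = 1.6 x 10^-22 / 27, so s = 1.56 × 10^-6 M
[AsO4^3-] = s = 1.6 × 10^-6 M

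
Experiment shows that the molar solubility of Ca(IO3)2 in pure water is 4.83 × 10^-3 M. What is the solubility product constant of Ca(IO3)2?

Ksp = 4.51e-7

Ca(IO3)2(s) ⇌ Ca^2+(aq) + 2 IO3^-(aq)
For each mole of Ca(IO3)2 that dissolves: [Ca^2+] = s, [IO3^-] = 2s.
Ksp = [Ca^2+][IO3^-]^2
So Ksp = s × (2s)^2 = 4s^3
With s = 4.83 x 10^-3: Ksp = 4.51 x 10^-7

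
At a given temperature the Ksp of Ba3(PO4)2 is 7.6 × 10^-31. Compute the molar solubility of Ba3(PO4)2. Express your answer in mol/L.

Ba3(PO4)2(s) ⇌ 3 Ba^2+ + 2 PO4^3-
Ksp = [Ba^2+]^3[PO4^3-]^2
If s mol/L of Ba3(PO4)2 dissolves, [Ba^2+] = 3s and [PO4^3-] = 2s.
So Ksp = (3s)^3 × (2s)^2 = 108s^5
Solving, s = (7.6 × 10^-31/108)^(1/5) = 3.7 x 10^-7 M

s = 3.7e-7 M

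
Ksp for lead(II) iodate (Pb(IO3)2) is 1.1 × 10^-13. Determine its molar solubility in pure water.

Pb(IO3)2(s) <=> Pb^2+(aq) + 2 IO3^-(aq)
Ksp = [Pb^2+][IO3^-]^2
If s mol/L of Pb(IO3)2 dissolves, [Pb^2+] = s and [IO3^-] = 2s.
Substituting: Ksp = s(2s)^2 = 4s^3
s^3 = 1.1 × 10^-13 / 4, so s = 3.0 × 10^-5 M

3.0 × 10^-5 M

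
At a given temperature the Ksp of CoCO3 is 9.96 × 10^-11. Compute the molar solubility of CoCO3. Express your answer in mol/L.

s = 9.98e-6 M

CoCO3(s) ⇌ Co^2+ + CO3^2-
Ksp = [Co^2+][CO3^2-]
With molar solubility s: [Co^2+] = s, [CO3^2-] = s.
Ksp = s × s = s^2
s = (9.96 × 10^-11)^(1/2) = 9.98 × 10^-6 M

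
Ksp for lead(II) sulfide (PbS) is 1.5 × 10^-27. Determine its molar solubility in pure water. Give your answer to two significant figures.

3.9 x 10^-14 M

PbS(s) ⇌ Pb^2+(aq) + S^2-(aq)
Ksp = [Pb^2+][S^2-]
Let s = molar solubility. Then [Pb^2+] = s and [S^2-] = s.
Ksp = s^2
s = (1.5 × 10^-27)^(1/2) = 3.9 x 10^-14 M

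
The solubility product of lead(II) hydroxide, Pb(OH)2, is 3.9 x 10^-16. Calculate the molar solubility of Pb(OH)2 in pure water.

s = 4.6e-6 M

Pb(OH)2(s) ⇌ Pb^2+(aq) + 2 OH^-(aq)
Ksp = [Pb^2+][OH^-]^2
For each mole of Pb(OH)2 that dissolves: [Pb^2+] = s, [OH^-] = 2s.
Substituting: Ksp = s(2s)^2 = 4s^3
Solving, s = (3.9 x 10^-16/4)^(1/3) = 4.6 × 10^-6 M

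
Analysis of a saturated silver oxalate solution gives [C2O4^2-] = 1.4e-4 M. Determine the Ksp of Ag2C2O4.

1.1 x 10^-11

Ag2C2O4(s) ⇌ 2 Ag^+(aq) + C2O4^2-(aq)
Stoichiometry gives [Ag^+] = (2/1)[C2O4^2-] = 2.80 x 10^-4 M.
Ksp = [Ag^+]^2[C2O4^2-]
Ksp = (2.80 x 10^-4)^2 × 1.4 × 10^-4 = 1.1 × 10^-11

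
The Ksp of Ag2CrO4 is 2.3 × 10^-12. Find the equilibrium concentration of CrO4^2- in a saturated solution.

[CrO4^2-] = 8.3 × 10^-5 M

Ag2CrO4(s) ⇌ 2 Ag^+(aq) + CrO4^2-(aq)
Ksp = [Ag^+]^2[CrO4^2-]
If s mol/L of Ag2CrO4 dissolves, [Ag^+] = 2s and [CrO4^2-] = s.
Substituting: Ksp = (2s)^2s = 4s^3
s = (2.3 × 10^-12 / 4)^(1/3) = 8.32 x 10^-5 M
[CrO4^2-] = s = 8.3 x 10^-5 M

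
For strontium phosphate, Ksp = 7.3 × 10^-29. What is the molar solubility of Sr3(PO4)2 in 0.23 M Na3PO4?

Sr3(PO4)2(s) ⇌ 3 Sr^2+(aq) + 2 PO4^3-(aq)
Ksp = [Sr^2+]^3[PO4^3-]^2
If s mol/L dissolves here, [Sr^2+] = 3s, [PO4^3-] = 0.23 + 2s ≈ 0.23 (Ksp is small, so little additional dissolves).
Ksp ≈ (3s)^3 × (0.23)^2
s = 3.7 × 10^-10 M
Check: 2s = 7.4 x 10^-10 ≪ 0.23, so the approximation is valid.

3.7e-10 M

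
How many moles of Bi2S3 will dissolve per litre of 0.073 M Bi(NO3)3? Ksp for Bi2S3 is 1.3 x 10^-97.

Bi2S3(s) <=> 2 Bi^3+(aq) + 3 S^2-(aq)
Ksp = [Bi^3+]^2[S^2-]^3
Let s be the molar solubility in this solution. [Bi^3+] = 0.073 + 2s ≈ 0.073, [S^2-] = 3s (Ksp is small, so little additional dissolves).
Ksp ≈ (0.073)^2 × (3s)^3
s = 9.7 × 10^-33 M
Check: 2s = 1.9 × 10^-32 ≪ 0.073, so the approximation is valid.

s ≈ 9.7 x 10^-33 M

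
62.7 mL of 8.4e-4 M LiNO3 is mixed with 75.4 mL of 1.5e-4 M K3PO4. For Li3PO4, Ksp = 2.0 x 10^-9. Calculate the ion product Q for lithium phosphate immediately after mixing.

Q = 4.5 x 10^-15

Total volume = 62.7 + 75.4 = 138.1 mL.
[Li^+] = 8.4 × 10^-4 × (62.7/138.1) = 3.81 × 10^-4 M
[PO4^3-] = 1.5 × 10^-4 × (75.4/138.1) = 8.19 x 10^-5 M
Li3PO4(s) ⇌ 3 Li^+(aq) + PO4^3-(aq), so Q = [Li^+]^3[PO4^3-]
Q = (3.81 × 10^-4)^3(8.19 × 10^-5) = 4.5 × 10^-15
Q < Ksp, so no precipitate of Li3PO4 forms.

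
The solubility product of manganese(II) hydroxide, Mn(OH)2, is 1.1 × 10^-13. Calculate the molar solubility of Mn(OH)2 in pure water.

Mn(OH)2(s) <=> Mn^2+(aq) + 2 OH^-(aq)
Ksp = [Mn^2+][OH^-]^2
For each mole of Mn(OH)2 that dissolves: [Mn^2+] = s, [OH^-] = 2s.
Substituting: Ksp = s(2s)^2 = 4s^3
s^3 = 1.1 × 10^-13 / 4, so s = 3.0 × 10^-5 M

s = 3.0e-5 M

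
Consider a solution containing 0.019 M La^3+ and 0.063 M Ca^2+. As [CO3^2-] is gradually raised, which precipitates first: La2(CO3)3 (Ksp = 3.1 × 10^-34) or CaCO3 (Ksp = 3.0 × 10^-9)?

La2(CO3)3

Each salt begins to precipitate when Q = Ksp, i.e. when [CO3^2-] reaches its threshold.
For La2(CO3)3: 3.1 × 10^-34 = (0.019)^2 × [CO3^2-]^3  ⇒  [CO3^2-] = 9.5 x 10^-11 M.
For CaCO3: 3.0 × 10^-9 = 0.063 × [CO3^2-]  ⇒  [CO3^2-] = 4.8 × 10^-8 M.
The salt with the lower threshold [CO3^2-] precipitates first: La2(CO3)3.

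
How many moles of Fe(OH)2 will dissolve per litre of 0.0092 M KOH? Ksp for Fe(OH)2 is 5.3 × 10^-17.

Fe(OH)2(s) <=> Fe^2+(aq) + 2 OH^-(aq)
Ksp = [Fe^2+][OH^-]^2
Let s be the molar solubility in this solution. [Fe^2+] = s, [OH^-] = 0.0092 + 2s ≈ 0.0092 (common-ion effect: OH^- is already 0.0092 M).
Ksp ≈ s × (0.0092)^2
s = 6.3 × 10^-13 M
Check: 2s = 1.3 × 10^-12 ≪ 0.0092, so the approximation is valid.

s ≈ 6.3e-13 M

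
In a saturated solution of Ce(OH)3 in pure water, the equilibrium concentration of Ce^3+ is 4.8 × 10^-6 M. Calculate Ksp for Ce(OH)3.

1.4 x 10^-20

Ce(OH)3(s) <=> Ce^3+(aq) + 3 OH^-(aq)
Stoichiometry gives [OH^-] = (3/1)[Ce^3+] = 1.44 × 10^-5 M.
Ksp = [Ce^3+][OH^-]^3
Ksp = 4.8 × 10^-6 × (1.44 × 10^-5)^3 = 1.4 × 10^-20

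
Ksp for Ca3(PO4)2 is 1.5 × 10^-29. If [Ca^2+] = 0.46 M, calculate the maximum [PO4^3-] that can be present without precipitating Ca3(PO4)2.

Ca3(PO4)2(s) ⇌ 3 Ca^2+(aq) + 2 PO4^3-(aq)
Ksp = [Ca^2+]^3[PO4^3-]^2
Precipitation begins when Q = Ksp. With [Ca^2+] = 0.46 M:
1.5 × 10^-29 = (0.46)^3 × [PO4^3-]^2
[PO4^3-] = (1.5 × 10^-29 / 9.73 × 10^-2)^(1/2) = 1.2 × 10^-14 M

[PO4^3-] = 1.2 x 10^-14 M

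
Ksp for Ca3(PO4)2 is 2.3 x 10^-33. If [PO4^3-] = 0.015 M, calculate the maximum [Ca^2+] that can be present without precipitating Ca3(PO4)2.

[Ca^2+] ≈ 2.2e-10 M

Ca3(PO4)2(s) <=> 3 Ca^2+ + 2 PO4^3-
Ksp = [Ca^2+]^3[PO4^3-]^2
Precipitation begins when Q = Ksp. With [PO4^3-] = 0.015 M:
2.3 x 10^-33 = (0.015)^2 × [Ca^2+]^3
[Ca^2+] = (2.3 x 10^-33 / 2.25 × 10^-4)^(1/3) = 2.2 x 10^-10 M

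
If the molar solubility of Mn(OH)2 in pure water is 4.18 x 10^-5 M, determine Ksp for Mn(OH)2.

Mn(OH)2(s) <=> Mn^2+ + 2 OH^-
For each mole of Mn(OH)2 that dissolves: [Mn^2+] = s, [OH^-] = 2s.
Ksp = [Mn^2+][OH^-]^2
Substituting: Ksp = s(2s)^2 = 4s^3
Ksp = 4 × (4.18 × 10^-5)^3 = 2.92 × 10^-13

Ksp ≈ 2.92 × 10^-13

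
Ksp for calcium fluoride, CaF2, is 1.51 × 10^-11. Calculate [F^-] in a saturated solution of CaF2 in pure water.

3.11 x 10^-4 M

CaF2(s) ⇌ Ca^2+ + 2 F^-
Ksp = [Ca^2+][F^-]^2
Let s = molar solubility. Then [Ca^2+] = s and [F^-] = 2s.
So Ksp = s × (2s)^2 = 4s^3
s = (1.51 × 10^-11 / 4)^(1/3) = 1.557 × 10^-4 M
[F^-] = 2s = 3.11 × 10^-4 M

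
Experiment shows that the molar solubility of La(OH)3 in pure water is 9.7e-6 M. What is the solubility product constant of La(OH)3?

Ksp = 2.4 x 10^-19

La(OH)3(s) ⇌ La^3+ + 3 OH^-
For each mole of La(OH)3 that dissolves: [La^3+] = s, [OH^-] = 3s.
Ksp = [La^3+][OH^-]^3
So Ksp = s × (3s)^3 = 27s^4
Ksp = 27 × (9.7 × 10^-6)^4 = 2.4 × 10^-19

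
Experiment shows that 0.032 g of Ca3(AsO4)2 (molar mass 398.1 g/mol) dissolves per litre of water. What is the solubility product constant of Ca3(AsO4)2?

Molar solubility s = (3.2 × 10^-2 g/L) / (398.1 g/mol) = 8.04 × 10^-5 M.
Ca3(AsO4)2(s) <=> 3 Ca^2+ + 2 AsO4^3-
For each mole of Ca3(AsO4)2 that dissolves: [Ca^2+] = 3s, [AsO4^3-] = 2s.
Ksp = [Ca^2+]^3[AsO4^3-]^2
So Ksp = (3s)^3 × (2s)^2 = 108s^5
With s = 8.04 × 10^-5: Ksp = 3.6 × 10^-19

Ksp ≈ 3.6e-19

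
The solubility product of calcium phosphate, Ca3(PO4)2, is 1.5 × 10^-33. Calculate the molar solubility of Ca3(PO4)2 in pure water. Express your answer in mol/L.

s ≈ 1.1 x 10^-7 M

Ca3(PO4)2(s) ⇌ 3 Ca^2+ + 2 PO4^3-
Ksp = [Ca^2+]^3[PO4^3-]^2
Let s = molar solubility. Then [Ca^2+] = 3s and [PO4^3-] = 2s.
Substituting: Ksp = (3s)^3(2s)^2 = 108s^5
s^5 = 1.5 × 10^-33 / 108, so s = 1.1 × 10^-7 M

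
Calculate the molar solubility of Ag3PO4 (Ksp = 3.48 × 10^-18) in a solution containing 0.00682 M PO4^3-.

Ag3PO4(s) ⇌ 3 Ag^+ + PO4^3-
Ksp = [Ag^+]^3[PO4^3-]
Let s = moles of Ag3PO4 that dissolve per litre. [Ag^+] = 3s, [PO4^3-] = 0.00682 + s ≈ 0.00682 (since the PO4^3- already present dominates).
Ksp ≈ (3s)^3 × 0.00682
s = 2.66 × 10^-6 M
Check: s = 2.7 × 10^-6 ≪ 0.00682, so the approximation is valid.

2.66e-6 M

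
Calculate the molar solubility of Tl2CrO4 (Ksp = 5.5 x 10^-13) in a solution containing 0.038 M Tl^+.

s ≈ 3.8e-10 M

Tl2CrO4(s) <=> 2 Tl^+(aq) + CrO4^2-(aq)
Ksp = [Tl^+]^2[CrO4^2-]
Let s be the molar solubility in this solution. [Tl^+] = 0.038 + 2s ≈ 0.038, [CrO4^2-] = s (common-ion effect: Tl^+ is already 0.038 M).
Ksp ≈ (0.038)^2 × s
s = 3.8 x 10^-10 M
Check: 2s = 7.6 x 10^-10 ≪ 0.038, so the approximation is valid.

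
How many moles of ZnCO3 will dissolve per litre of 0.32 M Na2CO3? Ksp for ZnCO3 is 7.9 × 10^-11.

s ≈ 2.5 × 10^-10 M

ZnCO3(s) ⇌ Zn^2+(aq) + CO3^2-(aq)
Ksp = [Zn^2+][CO3^2-]
Let s = moles of ZnCO3 that dissolve per litre. [Zn^2+] = s, [CO3^2-] = 0.32 + s ≈ 0.32 (since CO3^2- from Na2CO3 dominates).
Ksp ≈ s × 0.32
s = 2.5 x 10^-10 M
Check: s = 2.5 × 10^-10 ≪ 0.32, so the approximation is valid.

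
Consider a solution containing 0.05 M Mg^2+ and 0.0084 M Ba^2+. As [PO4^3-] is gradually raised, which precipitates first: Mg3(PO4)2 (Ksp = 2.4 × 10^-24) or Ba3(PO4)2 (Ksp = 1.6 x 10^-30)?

Ba3(PO4)2

Each salt begins to precipitate when Q = Ksp, i.e. when [PO4^3-] reaches its threshold.
For Mg3(PO4)2: 2.4 × 10^-24 = (0.05)^3 × [PO4^3-]^2  ⇒  [PO4^3-] = 1.4 × 10^-10 M.
For Ba3(PO4)2: 1.6 x 10^-30 = (0.0084)^3 × [PO4^3-]^2  ⇒  [PO4^3-] = 1.6 x 10^-12 M.
The salt with the lower threshold [PO4^3-] precipitates first: Ba3(PO4)2.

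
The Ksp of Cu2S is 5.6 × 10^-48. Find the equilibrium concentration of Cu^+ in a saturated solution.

[Cu^+] = 2.2 × 10^-16 M

Cu2S(s) <=> 2 Cu^+(aq) + S^2-(aq)
Ksp = [Cu^+]^2[S^2-]
With molar solubility s: [Cu^+] = 2s, [S^2-] = s.
Substituting: Ksp = (2s)^2s = 4s^3
s = (5.6 × 10^-48 / 4)^(1/3) = 1.12 x 10^-16 M
[Cu^+] = 2s = 2.2 x 10^-16 M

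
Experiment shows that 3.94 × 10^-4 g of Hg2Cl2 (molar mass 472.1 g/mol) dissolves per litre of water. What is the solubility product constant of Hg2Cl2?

Molar solubility s = (3.94 x 10^-4 g/L) / (472.1 g/mol) = 8.346 × 10^-7 M.
Hg2Cl2(s) <=> Hg2^2+(aq) + 2 Cl^-(aq)
For each mole of Hg2Cl2 that dissolves: [Hg2^2+] = s, [Cl^-] = 2s.
Ksp = [Hg2^2+][Cl^-]^2
Substituting: Ksp = s(2s)^2 = 4s^3
With s = 8.346 x 10^-7: Ksp = 2.33 x 10^-18

Ksp ≈ 2.33 × 10^-18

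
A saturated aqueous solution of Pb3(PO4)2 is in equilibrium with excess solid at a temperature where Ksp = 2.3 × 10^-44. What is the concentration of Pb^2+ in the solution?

Pb3(PO4)2(s) ⇌ 3 Pb^2+ + 2 PO4^3-
Ksp = [Pb^2+]^3[PO4^3-]^2
Let s = molar solubility. Then [Pb^2+] = 3s and [PO4^3-] = 2s.
Substituting: Ksp = (3s)^3(2s)^2 = 108s^5
s = (2.3 × 10^-44 / 108)^(1/5) = 7.34 × 10^-10 M
[Pb^2+] = 3s = 2.2 x 10^-9 M

[Pb^2+] ≈ 2.2 × 10^-9 M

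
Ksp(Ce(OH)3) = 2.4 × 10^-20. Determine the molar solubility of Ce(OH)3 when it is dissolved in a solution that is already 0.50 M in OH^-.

1.9e-19 M

Ce(OH)3(s) ⇌ Ce^3+(aq) + 3 OH^-(aq)
Ksp = [Ce^3+][OH^-]^3
Let s be the molar solubility in this solution. [Ce^3+] = s, [OH^-] = 0.50 + 3s ≈ 0.50 (common-ion effect: OH^- is already 0.50 M).
Ksp ≈ s × (0.50)^3
s = 1.9 × 10^-19 M
Check: 3s = 5.8 x 10^-19 ≪ 0.50, so the approximation is valid.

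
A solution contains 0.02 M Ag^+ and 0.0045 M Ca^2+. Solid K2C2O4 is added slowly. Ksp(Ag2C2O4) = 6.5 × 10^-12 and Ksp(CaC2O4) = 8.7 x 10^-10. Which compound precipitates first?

Ag2C2O4

Precipitation of each salt starts when its ion product equals its Ksp.
For Ag2C2O4: 6.5 × 10^-12 = (0.02)^2 × [C2O4^2-]  ⇒  [C2O4^2-] = 1.6 x 10^-8 M.
For CaC2O4: 8.7 x 10^-10 = 0.0045 × [C2O4^2-]  ⇒  [C2O4^2-] = 1.9 × 10^-7 M.
The salt with the lower threshold [C2O4^2-] precipitates first: Ag2C2O4.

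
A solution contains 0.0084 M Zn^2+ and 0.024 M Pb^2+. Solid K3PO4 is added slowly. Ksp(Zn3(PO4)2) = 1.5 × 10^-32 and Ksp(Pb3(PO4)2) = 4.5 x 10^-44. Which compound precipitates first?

Pb3(PO4)2

Each salt begins to precipitate when Q = Ksp, i.e. when [PO4^3-] reaches its threshold.
For Zn3(PO4)2: 1.5 × 10^-32 = (0.0084)^3 × [PO4^3-]^2  ⇒  [PO4^3-] = 1.6 x 10^-13 M.
For Pb3(PO4)2: 4.5 x 10^-44 = (0.024)^3 × [PO4^3-]^2  ⇒  [PO4^3-] = 5.7 x 10^-20 M.
The salt with the lower threshold [PO4^3-] precipitates first: Pb3(PO4)2.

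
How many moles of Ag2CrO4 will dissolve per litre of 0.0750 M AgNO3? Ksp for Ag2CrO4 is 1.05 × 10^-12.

1.87e-10 M

Ag2CrO4(s) ⇌ 2 Ag^+(aq) + CrO4^2-(aq)
Ksp = [Ag^+]^2[CrO4^2-]
Let s be the molar solubility in this solution. [Ag^+] = 0.0750 + 2s ≈ 0.0750, [CrO4^2-] = s (common-ion effect: Ag^+ is already 0.0750 M).
Ksp ≈ (0.0750)^2 × s
s = 1.87 x 10^-10 M
Check: 2s = 3.7 × 10^-10 ≪ 0.0750, so the approximation is valid.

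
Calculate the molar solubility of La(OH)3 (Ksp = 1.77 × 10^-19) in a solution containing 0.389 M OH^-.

La(OH)3(s) ⇌ La^3+(aq) + 3 OH^-(aq)
Ksp = [La^3+][OH^-]^3
Let s be the molar solubility in this solution. [La^3+] = s, [OH^-] = 0.389 + 3s ≈ 0.389 (since the OH^- already present dominates).
Ksp ≈ s × (0.389)^3
s = 3.01 x 10^-18 M
Check: 3s = 9.0 × 10^-18 ≪ 0.389, so the approximation is valid.

3.01e-18 M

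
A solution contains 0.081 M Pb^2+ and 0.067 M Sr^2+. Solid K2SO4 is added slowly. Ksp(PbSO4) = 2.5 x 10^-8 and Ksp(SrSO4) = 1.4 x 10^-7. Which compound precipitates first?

PbSO4

Precipitation of each salt starts when its ion product equals its Ksp.
For PbSO4: 2.5 x 10^-8 = 0.081 × [SO4^2-]  ⇒  [SO4^2-] = 3.1 × 10^-7 M.
For SrSO4: 1.4 x 10^-7 = 0.067 × [SO4^2-]  ⇒  [SO4^2-] = 2.1 x 10^-6 M.
The salt with the lower threshold [SO4^2-] precipitates first: PbSO4.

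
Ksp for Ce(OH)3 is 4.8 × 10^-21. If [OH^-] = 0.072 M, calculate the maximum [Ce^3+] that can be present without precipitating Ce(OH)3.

Ce(OH)3(s) ⇌ Ce^3+ + 3 OH^-
Ksp = [Ce^3+][OH^-]^3
Precipitation begins when Q = Ksp. With [OH^-] = 0.072 M:
4.8 × 10^-21 = (0.072)^3 × [Ce^3+]
[Ce^3+] = (4.8 × 10^-21 / 3.73 × 10^-4) = 1.3 x 10^-17 M

[Ce^3+] = 1.3 x 10^-17 M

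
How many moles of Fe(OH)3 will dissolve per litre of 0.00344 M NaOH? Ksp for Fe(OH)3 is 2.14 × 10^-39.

Fe(OH)3(s) <=> Fe^3+(aq) + 3 OH^-(aq)
Ksp = [Fe^3+][OH^-]^3
Let s = moles of Fe(OH)3 that dissolve per litre. [Fe^3+] = s, [OH^-] = 0.00344 + 3s ≈ 0.00344 (since OH^- from NaOH dominates).
Ksp ≈ s × (0.00344)^3
s = 5.26 x 10^-32 M
Check: 3s = 1.6 × 10^-31 ≪ 0.00344, so the approximation is valid.

s ≈ 5.26 × 10^-32 M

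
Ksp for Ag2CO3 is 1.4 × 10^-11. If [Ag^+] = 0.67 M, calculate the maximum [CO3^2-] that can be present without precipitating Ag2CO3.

3.1e-11 M

Ag2CO3(s) ⇌ 2 Ag^+(aq) + CO3^2-(aq)
Ksp = [Ag^+]^2[CO3^2-]
Precipitation begins when Q = Ksp. With [Ag^+] = 0.67 M:
1.4 × 10^-11 = (0.67)^2 × [CO3^2-]
[CO3^2-] = (1.4 × 10^-11 / 4.49 × 10^-1) = 3.1 × 10^-11 M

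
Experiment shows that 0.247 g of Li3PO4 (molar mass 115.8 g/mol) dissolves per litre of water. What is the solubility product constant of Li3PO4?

Molar solubility s = (2.47 x 10^-1 g/L) / (115.8 g/mol) = 2.133 × 10^-3 M.
Li3PO4(s) ⇌ 3 Li^+ + PO4^3-
If s mol/L of Li3PO4 dissolves, [Li^+] = 3s and [PO4^3-] = s.
Ksp = [Li^+]^3[PO4^3-]
Substituting: Ksp = (3s)^3s = 27s^4
Ksp = 27 × (2.133 × 10^-3)^4 = 5.59 × 10^-10

5.59e-10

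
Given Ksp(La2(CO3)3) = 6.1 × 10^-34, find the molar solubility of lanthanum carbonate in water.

s = 8.9 × 10^-8 M

La2(CO3)3(s) ⇌ 2 La^3+(aq) + 3 CO3^2-(aq)
Ksp = [La^3+]^2[CO3^2-]^3
For each mole of La2(CO3)3 that dissolves: [La^3+] = 2s, [CO3^2-] = 3s.
Ksp = (2s)^2(3s)^3 = 108s^5
Solving, s = (6.1 × 10^-34/108)^(1/5) = 8.9 × 10^-8 M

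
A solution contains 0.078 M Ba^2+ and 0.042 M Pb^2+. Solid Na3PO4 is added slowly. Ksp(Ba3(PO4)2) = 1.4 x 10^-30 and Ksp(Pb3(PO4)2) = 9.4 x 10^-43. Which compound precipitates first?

Pb3(PO4)2

Each salt begins to precipitate when Q = Ksp, i.e. when [PO4^3-] reaches its threshold.
For Ba3(PO4)2: 1.4 x 10^-30 = (0.078)^3 × [PO4^3-]^2  ⇒  [PO4^3-] = 5.4 × 10^-14 M.
For Pb3(PO4)2: 9.4 x 10^-43 = (0.042)^3 × [PO4^3-]^2  ⇒  [PO4^3-] = 1.1 × 10^-19 M.
The salt with the lower threshold [PO4^3-] precipitates first: Pb3(PO4)2.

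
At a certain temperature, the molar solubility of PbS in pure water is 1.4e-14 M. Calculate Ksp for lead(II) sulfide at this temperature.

PbS(s) <=> Pb^2+(aq) + S^2-(aq)
Let s = molar solubility. Then [Pb^2+] = s and [S^2-] = s.
Ksp = [Pb^2+][S^2-]
Ksp = s^2
With s = 1.4 × 10^-14: Ksp = 2.0 × 10^-28

2.0e-28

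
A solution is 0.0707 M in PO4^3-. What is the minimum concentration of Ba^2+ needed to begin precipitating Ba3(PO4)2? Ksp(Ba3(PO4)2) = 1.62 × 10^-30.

Ba3(PO4)2(s) <=> 3 Ba^2+ + 2 PO4^3-
Ksp = [Ba^2+]^3[PO4^3-]^2
Precipitation begins when Q = Ksp. With [PO4^3-] = 0.0707 M:
1.62 × 10^-30 = (0.0707)^2 × [Ba^2+]^3
[Ba^2+] = (1.62 × 10^-30 / 4.998 x 10^-3)^(1/3) = 6.87 x 10^-10 M

6.87 × 10^-10 M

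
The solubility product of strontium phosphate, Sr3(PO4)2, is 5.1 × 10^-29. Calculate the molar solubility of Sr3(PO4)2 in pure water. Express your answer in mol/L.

s = 8.6 × 10^-7 M

Sr3(PO4)2(s) <=> 3 Sr^2+ + 2 PO4^3-
Ksp = [Sr^2+]^3[PO4^3-]^2
Let s = molar solubility. Then [Sr^2+] = 3s and [PO4^3-] = 2s.
Substituting: Ksp = (3s)^3(2s)^2 = 108s^5
s = (5.1 × 10^-29 / 108)^(1/5) = 8.6 × 10^-7 M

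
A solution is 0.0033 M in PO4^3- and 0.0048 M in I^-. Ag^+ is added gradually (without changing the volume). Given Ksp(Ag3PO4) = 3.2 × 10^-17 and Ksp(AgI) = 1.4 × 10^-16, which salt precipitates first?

AgI

Precipitation of each salt starts when its ion product equals its Ksp.
For Ag3PO4: 3.2 × 10^-17 = 0.0033 × [Ag^+]^3  ⇒  [Ag^+] = 2.1 x 10^-5 M.
For AgI: 1.4 × 10^-16 = 0.0048 × [Ag^+]  ⇒  [Ag^+] = 2.9 × 10^-14 M.
The salt with the lower threshold [Ag^+] precipitates first: AgI.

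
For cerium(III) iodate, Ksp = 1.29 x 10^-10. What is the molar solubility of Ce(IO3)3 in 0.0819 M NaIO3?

2.35 × 10^-7 M

Ce(IO3)3(s) ⇌ Ce^3+(aq) + 3 IO3^-(aq)
Ksp = [Ce^3+][IO3^-]^3
If s mol/L dissolves here, [Ce^3+] = s, [IO3^-] = 0.0819 + 3s ≈ 0.0819 (since IO3^- from NaIO3 dominates).
Ksp ≈ s × (0.0819)^3
s = 2.35 × 10^-7 M
Check: 3s = 7.0 × 10^-7 ≪ 0.0819, so the approximation is valid.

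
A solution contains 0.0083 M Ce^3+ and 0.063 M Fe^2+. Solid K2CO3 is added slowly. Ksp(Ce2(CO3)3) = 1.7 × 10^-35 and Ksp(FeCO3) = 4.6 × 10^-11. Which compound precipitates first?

Each salt begins to precipitate when Q = Ksp, i.e. when [CO3^2-] reaches its threshold.
For Ce2(CO3)3: 1.7 × 10^-35 = (0.0083)^2 × [CO3^2-]^3  ⇒  [CO3^2-] = 6.3 × 10^-11 M.
For FeCO3: 4.6 × 10^-11 = 0.063 × [CO3^2-]  ⇒  [CO3^2-] = 7.3 × 10^-10 M.
The salt with the lower threshold [CO3^2-] precipitates first: Ce2(CO3)3.

Ce2(CO3)3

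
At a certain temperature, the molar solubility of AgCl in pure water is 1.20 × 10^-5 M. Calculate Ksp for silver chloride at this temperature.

AgCl(s) <=> Ag^+ + Cl^-
For each mole of AgCl that dissolves: [Ag^+] = s, [Cl^-] = s.
Ksp = [Ag^+][Cl^-]
Ksp = (s)(s) = s^2
Ksp = (1.20 × 10^-5)^2 = 1.44 x 10^-10

Ksp = 1.44e-10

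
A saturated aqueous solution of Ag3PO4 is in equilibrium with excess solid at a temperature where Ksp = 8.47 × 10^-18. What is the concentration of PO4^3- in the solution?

2.37e-5 M

Ag3PO4(s) ⇌ 3 Ag^+(aq) + PO4^3-(aq)
Ksp = [Ag^+]^3[PO4^3-]
If s mol/L of Ag3PO4 dissolves, [Ag^+] = 3s and [PO4^3-] = s.
Ksp = (3s)^3s = 27s^4
s^4 = 8.47 × 10^-18 / 27, so s = 2.367 x 10^-5 M
[PO4^3-] = s = 2.37 x 10^-5 M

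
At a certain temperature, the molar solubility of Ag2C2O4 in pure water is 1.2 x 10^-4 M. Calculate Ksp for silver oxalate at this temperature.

Ag2C2O4(s) ⇌ 2 Ag^+(aq) + C2O4^2-(aq)
With molar solubility s: [Ag^+] = 2s, [C2O4^2-] = s.
Ksp = [Ag^+]^2[C2O4^2-]
Ksp = (2s)^2s = 4s^3
Ksp = 4 × (1.2 x 10^-4)^3 = 6.9 × 10^-12

Ksp = 6.9e-12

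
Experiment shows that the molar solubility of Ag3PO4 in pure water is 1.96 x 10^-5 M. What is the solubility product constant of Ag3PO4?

Ag3PO4(s) <=> 3 Ag^+ + PO4^3-
With molar solubility s: [Ag^+] = 3s, [PO4^3-] = s.
Ksp = [Ag^+]^3[PO4^3-]
Substituting: Ksp = (3s)^3s = 27s^4
With s = 1.96 × 10^-5: Ksp = 3.98 × 10^-18

Ksp ≈ 3.98 × 10^-18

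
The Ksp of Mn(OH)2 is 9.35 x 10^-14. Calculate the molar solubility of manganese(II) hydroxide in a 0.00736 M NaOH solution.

Mn(OH)2(s) ⇌ Mn^2+ + 2 OH^-
Ksp = [Mn^2+][OH^-]^2
Let s = moles of Mn(OH)2 that dissolve per litre. [Mn^2+] = s, [OH^-] = 0.00736 + 2s ≈ 0.00736 (Ksp is small, so little additional dissolves).
Ksp ≈ s × (0.00736)^2
s = 1.73 x 10^-9 M
Check: 2s = 3.5 × 10^-9 ≪ 0.00736, so the approximation is valid.

s ≈ 1.73 x 10^-9 M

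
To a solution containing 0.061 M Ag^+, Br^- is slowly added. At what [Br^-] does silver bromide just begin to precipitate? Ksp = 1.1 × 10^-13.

AgBr(s) ⇌ Ag^+(aq) + Br^-(aq)
Ksp = [Ag^+][Br^-]
Precipitation begins when Q = Ksp. With [Ag^+] = 0.061 M:
1.1 × 10^-13 = (0.061) × [Br^-]
[Br^-] = (1.1 × 10^-13 / 6.1 × 10^-2) = 1.8 × 10^-12 M

[Br^-] ≈ 1.8 × 10^-12 M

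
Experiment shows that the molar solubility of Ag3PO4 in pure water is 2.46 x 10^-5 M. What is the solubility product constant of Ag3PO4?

Ag3PO4(s) <=> 3 Ag^+ + PO4^3-
If s mol/L of Ag3PO4 dissolves, [Ag^+] = 3s and [PO4^3-] = s.
Ksp = [Ag^+]^3[PO4^3-]
So Ksp = (3s)^3 × s = 27s^4
With s = 2.46 × 10^-5: Ksp = 9.89 × 10^-18

Ksp ≈ 9.89 × 10^-18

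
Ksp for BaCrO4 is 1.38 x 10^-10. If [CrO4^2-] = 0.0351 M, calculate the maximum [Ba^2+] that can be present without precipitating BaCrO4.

[Ba^2+] = 3.93 × 10^-9 M

BaCrO4(s) ⇌ Ba^2+ + CrO4^2-
Ksp = [Ba^2+][CrO4^2-]
Precipitation begins when Q = Ksp. With [CrO4^2-] = 0.0351 M:
1.38 x 10^-10 = (0.0351) × [Ba^2+]
[Ba^2+] = (1.38 x 10^-10 / 3.51 x 10^-2) = 3.93 × 10^-9 M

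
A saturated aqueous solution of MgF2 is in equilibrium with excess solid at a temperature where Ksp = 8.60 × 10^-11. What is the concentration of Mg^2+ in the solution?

2.78 x 10^-4 M

MgF2(s) ⇌ Mg^2+ + 2 F^-
Ksp = [Mg^2+][F^-]^2
With molar solubility s: [Mg^2+] = s, [F^-] = 2s.
So Ksp = s × (2s)^2 = 4s^3
s = (8.60 × 10^-11 / 4)^(1/3) = 2.781 x 10^-4 M
[Mg^2+] = s = 2.78 × 10^-4 M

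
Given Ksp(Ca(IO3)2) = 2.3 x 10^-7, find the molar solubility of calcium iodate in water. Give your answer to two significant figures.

s ≈ 3.9e-3 M

Ca(IO3)2(s) <=> Ca^2+(aq) + 2 IO3^-(aq)
Ksp = [Ca^2+][IO3^-]^2
Let s = molar solubility. Then [Ca^2+] = s and [IO3^-] = 2s.
Substituting: Ksp = s(2s)^2 = 4s^3
s = (2.3 x 10^-7 / 4)^(1/3) = 3.9 × 10^-3 M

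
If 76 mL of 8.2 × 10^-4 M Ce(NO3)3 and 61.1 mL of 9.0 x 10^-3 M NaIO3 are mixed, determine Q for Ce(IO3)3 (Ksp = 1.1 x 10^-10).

Total volume = 76 + 61.1 = 137.1 mL.
[Ce^3+] = 8.2 × 10^-4 × (76/137.1) = 4.55 × 10^-4 M
[IO3^-] = 9.0 x 10^-3 × (61.1/137.1) = 4.01 x 10^-3 M
Ce(IO3)3(s) ⇌ Ce^3+ + 3 IO3^-, so Q = [Ce^3+][IO3^-]^3
Q = (4.55 × 10^-4)(4.01 × 10^-3)^3 = 2.9 × 10^-11
Q < Ksp, so no precipitate of Ce(IO3)3 forms.

Q = 2.9 x 10^-11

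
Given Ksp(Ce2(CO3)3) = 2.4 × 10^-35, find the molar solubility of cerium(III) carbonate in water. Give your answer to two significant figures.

4.7 × 10^-8 M

Ce2(CO3)3(s) ⇌ 2 Ce^3+(aq) + 3 CO3^2-(aq)
Ksp = [Ce^3+]^2[CO3^2-]^3
For each mole of Ce2(CO3)3 that dissolves: [Ce^3+] = 2s, [CO3^2-] = 3s.
Ksp = (2s)^2(3s)^3 = 108s^5
Solving, s = (2.4 × 10^-35/108)^(1/5) = 4.7 x 10^-8 M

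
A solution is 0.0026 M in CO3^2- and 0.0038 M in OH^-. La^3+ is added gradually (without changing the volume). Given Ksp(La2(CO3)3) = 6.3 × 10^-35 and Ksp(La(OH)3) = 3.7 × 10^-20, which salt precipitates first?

La2(CO3)3

Precipitation of each salt starts when its ion product equals its Ksp.
For La2(CO3)3: 6.3 × 10^-35 = (0.0026)^3 × [La^3+]^2  ⇒  [La^3+] = 6.0 x 10^-14 M.
For La(OH)3: 3.7 × 10^-20 = (0.0038)^3 × [La^3+]  ⇒  [La^3+] = 6.7 × 10^-13 M.
The salt with the lower threshold [La^3+] precipitates first: La2(CO3)3.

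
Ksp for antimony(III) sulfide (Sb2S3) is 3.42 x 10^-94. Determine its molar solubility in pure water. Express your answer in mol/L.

s ≈ 7.95 × 10^-20 M

Sb2S3(s) ⇌ 2 Sb^3+(aq) + 3 S^2-(aq)
Ksp = [Sb^3+]^2[S^2-]^3
Let s = molar solubility. Then [Sb^3+] = 2s and [S^2-] = 3s.
So Ksp = (2s)^2 × (3s)^3 = 108s^5
s^5 = 3.42 x 10^-94 / 108, so s = 7.95 × 10^-20 M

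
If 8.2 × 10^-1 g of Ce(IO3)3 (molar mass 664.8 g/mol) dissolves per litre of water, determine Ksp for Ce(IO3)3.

6.2 × 10^-11

Molar solubility s = (8.2 x 10^-1 g/L) / (664.8 g/mol) = 1.23 × 10^-3 M.
Ce(IO3)3(s) <=> Ce^3+(aq) + 3 IO3^-(aq)
For each mole of Ce(IO3)3 that dissolves: [Ce^3+] = s, [IO3^-] = 3s.
Ksp = [Ce^3+][IO3^-]^3
So Ksp = s × (3s)^3 = 27s^4
Ksp = 27 × (1.23 × 10^-3)^4 = 6.2 × 10^-11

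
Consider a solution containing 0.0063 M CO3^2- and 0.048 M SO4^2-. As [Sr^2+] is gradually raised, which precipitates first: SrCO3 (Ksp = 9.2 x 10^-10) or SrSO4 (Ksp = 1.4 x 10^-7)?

Precipitation of each salt starts when its ion product equals its Ksp.
For SrCO3: 9.2 x 10^-10 = 0.0063 × [Sr^2+]  ⇒  [Sr^2+] = 1.5 x 10^-7 M.
For SrSO4: 1.4 x 10^-7 = 0.048 × [Sr^2+]  ⇒  [Sr^2+] = 2.9 × 10^-6 M.
The salt with the lower threshold [Sr^2+] precipitates first: SrCO3.

SrCO3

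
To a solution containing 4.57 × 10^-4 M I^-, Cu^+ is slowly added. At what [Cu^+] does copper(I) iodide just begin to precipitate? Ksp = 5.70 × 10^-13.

1.25 × 10^-9 M

CuI(s) ⇌ Cu^+(aq) + I^-(aq)
Ksp = [Cu^+][I^-]
Precipitation begins when Q = Ksp. With [I^-] = 4.57 × 10^-4 M:
5.70 × 10^-13 = (4.57 × 10^-4) × [Cu^+]
[Cu^+] = (5.70 × 10^-13 / 4.57 x 10^-4) = 1.25 x 10^-9 M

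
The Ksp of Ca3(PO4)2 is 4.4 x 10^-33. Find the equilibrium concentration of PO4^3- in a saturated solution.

Ca3(PO4)2(s) ⇌ 3 Ca^2+(aq) + 2 PO4^3-(aq)
Ksp = [Ca^2+]^3[PO4^3-]^2
For each mole of Ca3(PO4)2 that dissolves: [Ca^2+] = 3s, [PO4^3-] = 2s.
Ksp = (3s)^3(2s)^2 = 108s^5
Solving, s = (4.4 x 10^-33/108)^(1/5) = 1.32 x 10^-7 M
[PO4^3-] = 2s = 2.6 × 10^-7 M

2.6 × 10^-7 M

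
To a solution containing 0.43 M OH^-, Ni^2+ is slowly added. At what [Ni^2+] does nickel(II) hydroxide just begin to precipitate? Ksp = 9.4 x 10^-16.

Ni(OH)2(s) ⇌ Ni^2+(aq) + 2 OH^-(aq)
Ksp = [Ni^2+][OH^-]^2
Precipitation begins when Q = Ksp. With [OH^-] = 0.43 M:
9.4 x 10^-16 = (0.43)^2 × [Ni^2+]
[Ni^2+] = (9.4 x 10^-16 / 1.85 × 10^-1) = 5.1 × 10^-15 M

[Ni^2+] ≈ 5.1 x 10^-15 M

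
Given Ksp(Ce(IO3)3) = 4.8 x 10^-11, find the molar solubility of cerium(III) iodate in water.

Ce(IO3)3(s) ⇌ Ce^3+(aq) + 3 IO3^-(aq)
Ksp = [Ce^3+][IO3^-]^3
For each mole of Ce(IO3)3 that dissolves: [Ce^3+] = s, [IO3^-] = 3s.
Substituting: Ksp = s(3s)^3 = 27s^4
Solving, s = (4.8 x 10^-11/27)^(1/4) = 1.2 × 10^-3 M

1.2 x 10^-3 M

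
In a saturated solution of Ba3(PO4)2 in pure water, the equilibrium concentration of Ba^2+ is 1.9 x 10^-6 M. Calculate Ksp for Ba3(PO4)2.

Ba3(PO4)2(s) ⇌ 3 Ba^2+ + 2 PO4^3-
Stoichiometry gives [PO4^3-] = (2/3)[Ba^2+] = 1.27 x 10^-6 M.
Ksp = [Ba^2+]^3[PO4^3-]^2
Ksp = (1.9 x 10^-6)^3 × (1.27 × 10^-6)^2 = 1.1 × 10^-29

1.1 × 10^-29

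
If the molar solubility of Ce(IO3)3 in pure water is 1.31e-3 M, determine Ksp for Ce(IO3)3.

Ksp ≈ 7.95e-11

Ce(IO3)3(s) ⇌ Ce^3+ + 3 IO3^-
For each mole of Ce(IO3)3 that dissolves: [Ce^3+] = s, [IO3^-] = 3s.
Ksp = [Ce^3+][IO3^-]^3
Substituting: Ksp = s(3s)^3 = 27s^4
Ksp = 27 × (1.31 × 10^-3)^4 = 7.95 x 10^-11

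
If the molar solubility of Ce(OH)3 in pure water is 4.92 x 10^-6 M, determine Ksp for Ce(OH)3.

Ce(OH)3(s) <=> Ce^3+(aq) + 3 OH^-(aq)
Let s = molar solubility. Then [Ce^3+] = s and [OH^-] = 3s.
Ksp = [Ce^3+][OH^-]^3
So Ksp = s × (3s)^3 = 27s^4
Ksp = 27 × (4.92 × 10^-6)^4 = 1.58 × 10^-20

1.58e-20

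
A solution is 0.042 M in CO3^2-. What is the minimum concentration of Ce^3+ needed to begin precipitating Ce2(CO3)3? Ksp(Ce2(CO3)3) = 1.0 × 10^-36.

1.2 x 10^-16 M

Ce2(CO3)3(s) ⇌ 2 Ce^3+ + 3 CO3^2-
Ksp = [Ce^3+]^2[CO3^2-]^3
Precipitation begins when Q = Ksp. With [CO3^2-] = 0.042 M:
1.0 × 10^-36 = (0.042)^3 × [Ce^3+]^2
[Ce^3+] = (1.0 × 10^-36 / 7.41 × 10^-5)^(1/2) = 1.2 × 10^-16 M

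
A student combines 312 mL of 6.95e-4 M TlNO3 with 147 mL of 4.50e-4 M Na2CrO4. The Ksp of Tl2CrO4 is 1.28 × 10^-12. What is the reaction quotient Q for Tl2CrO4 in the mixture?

Q = 3.22 × 10^-11

Total volume = 312 + 147 = 459 mL.
[Tl^+] = 6.95 × 10^-4 × (312/459) = 4.724 × 10^-4 M
[CrO4^2-] = 4.50 x 10^-4 × (147/459) = 1.441 x 10^-4 M
Tl2CrO4(s) ⇌ 2 Tl^+(aq) + CrO4^2-(aq), so Q = [Tl^+]^2[CrO4^2-]
Q = (4.724 x 10^-4)^2(1.441 × 10^-4) = 3.22 × 10^-11
Q > Ksp, so Tl2CrO4 will precipitate.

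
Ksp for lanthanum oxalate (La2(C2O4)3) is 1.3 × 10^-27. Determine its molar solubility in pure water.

1.6 × 10^-6 M

La2(C2O4)3(s) <=> 2 La^3+(aq) + 3 C2O4^2-(aq)
Ksp = [La^3+]^2[C2O4^2-]^3
With molar solubility s: [La^3+] = 2s, [C2O4^2-] = 3s.
Substituting: Ksp = (2s)^2(3s)^3 = 108s^5
s^5 = 1.3 × 10^-27 / 108, so s = 1.6 x 10^-6 M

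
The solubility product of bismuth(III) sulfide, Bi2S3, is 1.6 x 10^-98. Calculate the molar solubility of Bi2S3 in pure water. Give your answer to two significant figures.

Bi2S3(s) ⇌ 2 Bi^3+(aq) + 3 S^2-(aq)
Ksp = [Bi^3+]^2[S^2-]^3
For each mole of Bi2S3 that dissolves: [Bi^3+] = 2s, [S^2-] = 3s.
Ksp = (2s)^2(3s)^3 = 108s^5
s = (1.6 x 10^-98 / 108)^(1/5) = 1.1 × 10^-20 M

s ≈ 1.1 × 10^-20 M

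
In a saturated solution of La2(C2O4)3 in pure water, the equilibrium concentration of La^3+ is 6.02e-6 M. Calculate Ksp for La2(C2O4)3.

Ksp = 2.67 x 10^-26

La2(C2O4)3(s) <=> 2 La^3+ + 3 C2O4^2-
Stoichiometry gives [C2O4^2-] = (3/2)[La^3+] = 9.030 × 10^-6 M.
Ksp = [La^3+]^2[C2O4^2-]^3
Ksp = (6.02 x 10^-6)^2 × (9.030 × 10^-6)^3 = 2.67 × 10^-26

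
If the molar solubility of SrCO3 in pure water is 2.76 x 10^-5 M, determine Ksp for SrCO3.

SrCO3(s) ⇌ Sr^2+(aq) + CO3^2-(aq)
With molar solubility s: [Sr^2+] = s, [CO3^2-] = s.
Ksp = [Sr^2+][CO3^2-]
Ksp = (s)(s) = s^2
With s = 2.76 x 10^-5: Ksp = 7.62 × 10^-10

7.62 x 10^-10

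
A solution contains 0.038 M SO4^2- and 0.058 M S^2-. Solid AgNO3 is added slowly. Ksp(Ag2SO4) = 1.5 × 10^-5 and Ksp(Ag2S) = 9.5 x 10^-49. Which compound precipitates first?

Ag2S

Each salt begins to precipitate when Q = Ksp, i.e. when [Ag^+] reaches its threshold.
For Ag2SO4: 1.5 × 10^-5 = 0.038 × [Ag^+]^2  ⇒  [Ag^+] = 2.0 x 10^-2 M.
For Ag2S: 9.5 x 10^-49 = 0.058 × [Ag^+]^2  ⇒  [Ag^+] = 4.0 × 10^-24 M.
The salt with the lower threshold [Ag^+] precipitates first: Ag2S.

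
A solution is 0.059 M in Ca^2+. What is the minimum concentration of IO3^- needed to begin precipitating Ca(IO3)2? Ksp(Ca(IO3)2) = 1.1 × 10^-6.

Ca(IO3)2(s) ⇌ Ca^2+ + 2 IO3^-
Ksp = [Ca^2+][IO3^-]^2
Precipitation begins when Q = Ksp. With [Ca^2+] = 0.059 M:
1.1 × 10^-6 = (0.059) × [IO3^-]^2
[IO3^-] = (1.1 × 10^-6 / 5.9 x 10^-2)^(1/2) = 4.3 × 10^-3 M

[IO3^-] = 4.3e-3 M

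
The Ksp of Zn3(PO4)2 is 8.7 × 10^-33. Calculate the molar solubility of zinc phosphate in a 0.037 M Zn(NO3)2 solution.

Zn3(PO4)2(s) <=> 3 Zn^2+(aq) + 2 PO4^3-(aq)
Ksp = [Zn^2+]^3[PO4^3-]^2
Let s = moles of Zn3(PO4)2 that dissolve per litre. [Zn^2+] = 0.037 + 3s ≈ 0.037, [PO4^3-] = 2s (since Zn^2+ from Zn(NO3)2 dominates).
Ksp ≈ (0.037)^3 × (2s)^2
s = 6.6 x 10^-15 M
Check: 3s = 2.0 × 10^-14 ≪ 0.037, so the approximation is valid.

s = 6.6 x 10^-15 M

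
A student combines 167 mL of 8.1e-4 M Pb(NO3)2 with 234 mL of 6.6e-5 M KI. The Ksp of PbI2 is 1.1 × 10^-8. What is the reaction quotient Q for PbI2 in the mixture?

5.0e-13

Total volume = 167 + 234 = 401 mL.
[Pb^2+] = 8.1 × 10^-4 × (167/401) = 3.37 × 10^-4 M
[I^-] = 6.6 x 10^-5 × (234/401) = 3.85 × 10^-5 M
PbI2(s) ⇌ Pb^2+ + 2 I^-, so Q = [Pb^2+][I^-]^2
Q = (3.37 × 10^-4)(3.85 × 10^-5)^2 = 5.0 × 10^-13
Q < Ksp, so no precipitate of PbI2 forms.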